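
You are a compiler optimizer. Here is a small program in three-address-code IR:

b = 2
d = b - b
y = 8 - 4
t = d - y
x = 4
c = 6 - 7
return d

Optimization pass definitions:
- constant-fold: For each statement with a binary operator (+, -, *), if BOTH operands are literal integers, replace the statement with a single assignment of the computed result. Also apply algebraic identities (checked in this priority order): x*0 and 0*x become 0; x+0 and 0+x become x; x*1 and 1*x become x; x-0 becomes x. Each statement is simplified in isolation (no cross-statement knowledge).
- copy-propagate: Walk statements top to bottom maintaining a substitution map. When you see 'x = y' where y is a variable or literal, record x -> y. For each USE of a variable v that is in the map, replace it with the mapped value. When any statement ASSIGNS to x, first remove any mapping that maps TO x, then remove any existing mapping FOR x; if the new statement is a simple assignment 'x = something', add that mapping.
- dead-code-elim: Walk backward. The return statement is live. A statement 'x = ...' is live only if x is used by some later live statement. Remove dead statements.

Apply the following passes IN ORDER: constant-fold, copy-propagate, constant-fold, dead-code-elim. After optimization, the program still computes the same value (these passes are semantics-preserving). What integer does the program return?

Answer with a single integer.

Initial IR:
  b = 2
  d = b - b
  y = 8 - 4
  t = d - y
  x = 4
  c = 6 - 7
  return d
After constant-fold (7 stmts):
  b = 2
  d = b - b
  y = 4
  t = d - y
  x = 4
  c = -1
  return d
After copy-propagate (7 stmts):
  b = 2
  d = 2 - 2
  y = 4
  t = d - 4
  x = 4
  c = -1
  return d
After constant-fold (7 stmts):
  b = 2
  d = 0
  y = 4
  t = d - 4
  x = 4
  c = -1
  return d
After dead-code-elim (2 stmts):
  d = 0
  return d
Evaluate:
  b = 2  =>  b = 2
  d = b - b  =>  d = 0
  y = 8 - 4  =>  y = 4
  t = d - y  =>  t = -4
  x = 4  =>  x = 4
  c = 6 - 7  =>  c = -1
  return d = 0

Answer: 0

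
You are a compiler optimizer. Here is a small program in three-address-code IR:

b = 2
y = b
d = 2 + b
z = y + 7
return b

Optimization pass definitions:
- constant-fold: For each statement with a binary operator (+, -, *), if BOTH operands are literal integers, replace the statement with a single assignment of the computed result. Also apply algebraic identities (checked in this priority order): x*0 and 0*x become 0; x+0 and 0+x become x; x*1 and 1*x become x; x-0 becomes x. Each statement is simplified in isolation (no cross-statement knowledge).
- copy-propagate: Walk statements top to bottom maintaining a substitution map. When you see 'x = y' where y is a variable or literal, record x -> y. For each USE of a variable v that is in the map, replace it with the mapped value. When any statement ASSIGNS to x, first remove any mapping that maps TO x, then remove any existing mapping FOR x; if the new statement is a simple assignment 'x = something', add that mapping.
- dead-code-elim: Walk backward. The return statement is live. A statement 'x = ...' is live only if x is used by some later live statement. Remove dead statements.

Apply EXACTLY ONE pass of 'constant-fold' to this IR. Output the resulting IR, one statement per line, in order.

Applying constant-fold statement-by-statement:
  [1] b = 2  (unchanged)
  [2] y = b  (unchanged)
  [3] d = 2 + b  (unchanged)
  [4] z = y + 7  (unchanged)
  [5] return b  (unchanged)
Result (5 stmts):
  b = 2
  y = b
  d = 2 + b
  z = y + 7
  return b

Answer: b = 2
y = b
d = 2 + b
z = y + 7
return b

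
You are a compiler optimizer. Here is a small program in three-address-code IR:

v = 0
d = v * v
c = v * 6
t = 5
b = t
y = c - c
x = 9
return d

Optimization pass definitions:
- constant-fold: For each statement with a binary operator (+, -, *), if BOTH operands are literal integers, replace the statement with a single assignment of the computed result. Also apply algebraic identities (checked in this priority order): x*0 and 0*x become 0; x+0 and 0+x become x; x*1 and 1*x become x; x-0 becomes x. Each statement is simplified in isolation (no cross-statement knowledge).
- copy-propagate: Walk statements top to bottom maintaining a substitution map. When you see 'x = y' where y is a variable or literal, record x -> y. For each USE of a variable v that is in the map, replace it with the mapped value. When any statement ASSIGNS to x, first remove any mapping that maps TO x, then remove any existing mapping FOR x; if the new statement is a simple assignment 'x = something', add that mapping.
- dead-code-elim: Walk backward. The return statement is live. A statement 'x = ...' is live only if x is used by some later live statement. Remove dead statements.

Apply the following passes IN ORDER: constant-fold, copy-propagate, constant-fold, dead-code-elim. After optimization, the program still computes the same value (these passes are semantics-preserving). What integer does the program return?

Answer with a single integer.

Initial IR:
  v = 0
  d = v * v
  c = v * 6
  t = 5
  b = t
  y = c - c
  x = 9
  return d
After constant-fold (8 stmts):
  v = 0
  d = v * v
  c = v * 6
  t = 5
  b = t
  y = c - c
  x = 9
  return d
After copy-propagate (8 stmts):
  v = 0
  d = 0 * 0
  c = 0 * 6
  t = 5
  b = 5
  y = c - c
  x = 9
  return d
After constant-fold (8 stmts):
  v = 0
  d = 0
  c = 0
  t = 5
  b = 5
  y = c - c
  x = 9
  return d
After dead-code-elim (2 stmts):
  d = 0
  return d
Evaluate:
  v = 0  =>  v = 0
  d = v * v  =>  d = 0
  c = v * 6  =>  c = 0
  t = 5  =>  t = 5
  b = t  =>  b = 5
  y = c - c  =>  y = 0
  x = 9  =>  x = 9
  return d = 0

Answer: 0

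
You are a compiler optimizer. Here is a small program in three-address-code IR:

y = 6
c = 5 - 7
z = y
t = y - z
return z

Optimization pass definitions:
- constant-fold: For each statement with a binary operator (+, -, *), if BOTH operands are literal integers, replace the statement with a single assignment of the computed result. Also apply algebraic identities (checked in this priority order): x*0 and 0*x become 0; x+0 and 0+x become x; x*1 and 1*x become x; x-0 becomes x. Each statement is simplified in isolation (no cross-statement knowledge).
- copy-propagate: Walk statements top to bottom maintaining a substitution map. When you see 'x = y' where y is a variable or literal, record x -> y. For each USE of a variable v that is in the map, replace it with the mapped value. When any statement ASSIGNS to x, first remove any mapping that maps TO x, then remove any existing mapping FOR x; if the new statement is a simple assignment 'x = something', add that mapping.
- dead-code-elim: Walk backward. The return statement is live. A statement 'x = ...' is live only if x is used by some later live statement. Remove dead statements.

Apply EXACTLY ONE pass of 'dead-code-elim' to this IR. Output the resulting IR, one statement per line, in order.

Applying dead-code-elim statement-by-statement:
  [5] return z  -> KEEP (return); live=['z']
  [4] t = y - z  -> DEAD (t not live)
  [3] z = y  -> KEEP; live=['y']
  [2] c = 5 - 7  -> DEAD (c not live)
  [1] y = 6  -> KEEP; live=[]
Result (3 stmts):
  y = 6
  z = y
  return z

Answer: y = 6
z = y
return z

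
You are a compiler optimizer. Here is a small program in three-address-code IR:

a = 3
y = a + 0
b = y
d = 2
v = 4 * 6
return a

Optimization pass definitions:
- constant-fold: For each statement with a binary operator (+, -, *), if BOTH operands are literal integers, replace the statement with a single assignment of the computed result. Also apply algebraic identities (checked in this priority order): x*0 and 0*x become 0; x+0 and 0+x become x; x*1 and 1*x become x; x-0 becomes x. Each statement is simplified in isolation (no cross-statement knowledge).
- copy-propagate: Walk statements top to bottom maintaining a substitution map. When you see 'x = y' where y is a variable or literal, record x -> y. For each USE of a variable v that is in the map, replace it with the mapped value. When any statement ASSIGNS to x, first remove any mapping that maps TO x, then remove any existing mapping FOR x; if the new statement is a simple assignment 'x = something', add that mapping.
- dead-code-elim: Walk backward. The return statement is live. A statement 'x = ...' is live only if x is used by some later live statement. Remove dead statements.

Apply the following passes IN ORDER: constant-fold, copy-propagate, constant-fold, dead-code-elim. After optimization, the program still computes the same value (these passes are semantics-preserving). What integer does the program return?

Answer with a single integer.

Answer: 3

Derivation:
Initial IR:
  a = 3
  y = a + 0
  b = y
  d = 2
  v = 4 * 6
  return a
After constant-fold (6 stmts):
  a = 3
  y = a
  b = y
  d = 2
  v = 24
  return a
After copy-propagate (6 stmts):
  a = 3
  y = 3
  b = 3
  d = 2
  v = 24
  return 3
After constant-fold (6 stmts):
  a = 3
  y = 3
  b = 3
  d = 2
  v = 24
  return 3
After dead-code-elim (1 stmts):
  return 3
Evaluate:
  a = 3  =>  a = 3
  y = a + 0  =>  y = 3
  b = y  =>  b = 3
  d = 2  =>  d = 2
  v = 4 * 6  =>  v = 24
  return a = 3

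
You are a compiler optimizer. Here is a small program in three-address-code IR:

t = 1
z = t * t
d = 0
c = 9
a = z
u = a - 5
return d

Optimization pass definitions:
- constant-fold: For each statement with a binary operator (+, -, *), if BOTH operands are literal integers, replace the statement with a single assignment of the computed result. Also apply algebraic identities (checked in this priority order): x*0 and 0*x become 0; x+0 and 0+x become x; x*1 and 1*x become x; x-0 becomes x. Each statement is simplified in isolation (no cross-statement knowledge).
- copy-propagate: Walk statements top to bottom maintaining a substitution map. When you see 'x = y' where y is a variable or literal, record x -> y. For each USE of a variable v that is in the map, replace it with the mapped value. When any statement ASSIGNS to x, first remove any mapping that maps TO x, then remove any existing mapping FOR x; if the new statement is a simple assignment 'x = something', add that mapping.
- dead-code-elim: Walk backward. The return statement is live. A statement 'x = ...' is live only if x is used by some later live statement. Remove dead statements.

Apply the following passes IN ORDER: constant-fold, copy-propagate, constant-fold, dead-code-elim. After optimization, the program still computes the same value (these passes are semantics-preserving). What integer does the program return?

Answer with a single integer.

Answer: 0

Derivation:
Initial IR:
  t = 1
  z = t * t
  d = 0
  c = 9
  a = z
  u = a - 5
  return d
After constant-fold (7 stmts):
  t = 1
  z = t * t
  d = 0
  c = 9
  a = z
  u = a - 5
  return d
After copy-propagate (7 stmts):
  t = 1
  z = 1 * 1
  d = 0
  c = 9
  a = z
  u = z - 5
  return 0
After constant-fold (7 stmts):
  t = 1
  z = 1
  d = 0
  c = 9
  a = z
  u = z - 5
  return 0
After dead-code-elim (1 stmts):
  return 0
Evaluate:
  t = 1  =>  t = 1
  z = t * t  =>  z = 1
  d = 0  =>  d = 0
  c = 9  =>  c = 9
  a = z  =>  a = 1
  u = a - 5  =>  u = -4
  return d = 0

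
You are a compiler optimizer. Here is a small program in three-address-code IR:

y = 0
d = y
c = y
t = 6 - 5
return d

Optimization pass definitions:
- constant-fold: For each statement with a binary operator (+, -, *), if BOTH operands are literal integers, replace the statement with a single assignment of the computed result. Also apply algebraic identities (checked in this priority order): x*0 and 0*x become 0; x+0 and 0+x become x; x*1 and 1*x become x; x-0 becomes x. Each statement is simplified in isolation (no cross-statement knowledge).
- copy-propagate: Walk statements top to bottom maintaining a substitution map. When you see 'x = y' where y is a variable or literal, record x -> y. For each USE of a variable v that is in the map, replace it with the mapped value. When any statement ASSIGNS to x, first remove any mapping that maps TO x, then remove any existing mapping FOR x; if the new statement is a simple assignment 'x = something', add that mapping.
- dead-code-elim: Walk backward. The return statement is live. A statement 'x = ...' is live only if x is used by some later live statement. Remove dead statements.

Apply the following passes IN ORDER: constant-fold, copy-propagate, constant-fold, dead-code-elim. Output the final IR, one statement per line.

Initial IR:
  y = 0
  d = y
  c = y
  t = 6 - 5
  return d
After constant-fold (5 stmts):
  y = 0
  d = y
  c = y
  t = 1
  return d
After copy-propagate (5 stmts):
  y = 0
  d = 0
  c = 0
  t = 1
  return 0
After constant-fold (5 stmts):
  y = 0
  d = 0
  c = 0
  t = 1
  return 0
After dead-code-elim (1 stmts):
  return 0

Answer: return 0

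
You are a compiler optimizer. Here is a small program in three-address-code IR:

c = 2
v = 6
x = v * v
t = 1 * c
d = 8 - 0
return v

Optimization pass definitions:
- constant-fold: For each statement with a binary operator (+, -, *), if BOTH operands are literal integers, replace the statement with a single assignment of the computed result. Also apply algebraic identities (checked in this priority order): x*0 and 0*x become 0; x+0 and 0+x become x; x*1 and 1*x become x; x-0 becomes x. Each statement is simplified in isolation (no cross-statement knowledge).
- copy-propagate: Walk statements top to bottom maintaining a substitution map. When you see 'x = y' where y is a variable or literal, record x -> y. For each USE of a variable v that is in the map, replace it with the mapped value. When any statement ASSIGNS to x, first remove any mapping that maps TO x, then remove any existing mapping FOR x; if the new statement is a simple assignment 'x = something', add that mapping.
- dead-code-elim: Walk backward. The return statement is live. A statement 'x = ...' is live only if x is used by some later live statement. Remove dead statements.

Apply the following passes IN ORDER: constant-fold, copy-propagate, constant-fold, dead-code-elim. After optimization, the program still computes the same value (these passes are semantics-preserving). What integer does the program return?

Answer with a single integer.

Initial IR:
  c = 2
  v = 6
  x = v * v
  t = 1 * c
  d = 8 - 0
  return v
After constant-fold (6 stmts):
  c = 2
  v = 6
  x = v * v
  t = c
  d = 8
  return v
After copy-propagate (6 stmts):
  c = 2
  v = 6
  x = 6 * 6
  t = 2
  d = 8
  return 6
After constant-fold (6 stmts):
  c = 2
  v = 6
  x = 36
  t = 2
  d = 8
  return 6
After dead-code-elim (1 stmts):
  return 6
Evaluate:
  c = 2  =>  c = 2
  v = 6  =>  v = 6
  x = v * v  =>  x = 36
  t = 1 * c  =>  t = 2
  d = 8 - 0  =>  d = 8
  return v = 6

Answer: 6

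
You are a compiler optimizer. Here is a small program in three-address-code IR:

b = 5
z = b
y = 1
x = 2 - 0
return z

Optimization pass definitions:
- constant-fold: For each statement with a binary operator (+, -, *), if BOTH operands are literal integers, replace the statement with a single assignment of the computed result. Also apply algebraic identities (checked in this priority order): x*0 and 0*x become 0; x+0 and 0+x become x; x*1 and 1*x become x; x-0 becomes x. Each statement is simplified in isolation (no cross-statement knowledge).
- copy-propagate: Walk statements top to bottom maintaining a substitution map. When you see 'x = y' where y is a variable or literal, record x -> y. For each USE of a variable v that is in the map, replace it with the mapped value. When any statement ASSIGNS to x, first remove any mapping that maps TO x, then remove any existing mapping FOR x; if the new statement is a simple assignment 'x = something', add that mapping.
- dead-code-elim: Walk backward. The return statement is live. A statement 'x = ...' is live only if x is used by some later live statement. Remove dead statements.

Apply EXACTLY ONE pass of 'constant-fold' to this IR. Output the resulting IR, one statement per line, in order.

Applying constant-fold statement-by-statement:
  [1] b = 5  (unchanged)
  [2] z = b  (unchanged)
  [3] y = 1  (unchanged)
  [4] x = 2 - 0  -> x = 2
  [5] return z  (unchanged)
Result (5 stmts):
  b = 5
  z = b
  y = 1
  x = 2
  return z

Answer: b = 5
z = b
y = 1
x = 2
return z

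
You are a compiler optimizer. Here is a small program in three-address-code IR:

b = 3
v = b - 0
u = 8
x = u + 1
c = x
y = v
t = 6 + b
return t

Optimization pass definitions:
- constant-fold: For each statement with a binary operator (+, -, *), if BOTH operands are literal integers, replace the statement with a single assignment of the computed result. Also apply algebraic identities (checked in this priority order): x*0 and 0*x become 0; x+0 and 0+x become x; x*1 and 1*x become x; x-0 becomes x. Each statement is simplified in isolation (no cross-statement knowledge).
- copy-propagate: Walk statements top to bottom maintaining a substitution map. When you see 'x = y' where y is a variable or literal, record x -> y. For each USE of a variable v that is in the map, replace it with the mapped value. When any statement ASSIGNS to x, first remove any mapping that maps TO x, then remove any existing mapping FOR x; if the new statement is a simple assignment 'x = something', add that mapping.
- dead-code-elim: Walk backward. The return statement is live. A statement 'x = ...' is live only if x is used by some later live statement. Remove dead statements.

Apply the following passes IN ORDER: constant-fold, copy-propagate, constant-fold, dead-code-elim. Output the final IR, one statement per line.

Answer: t = 9
return t

Derivation:
Initial IR:
  b = 3
  v = b - 0
  u = 8
  x = u + 1
  c = x
  y = v
  t = 6 + b
  return t
After constant-fold (8 stmts):
  b = 3
  v = b
  u = 8
  x = u + 1
  c = x
  y = v
  t = 6 + b
  return t
After copy-propagate (8 stmts):
  b = 3
  v = 3
  u = 8
  x = 8 + 1
  c = x
  y = 3
  t = 6 + 3
  return t
After constant-fold (8 stmts):
  b = 3
  v = 3
  u = 8
  x = 9
  c = x
  y = 3
  t = 9
  return t
After dead-code-elim (2 stmts):
  t = 9
  return t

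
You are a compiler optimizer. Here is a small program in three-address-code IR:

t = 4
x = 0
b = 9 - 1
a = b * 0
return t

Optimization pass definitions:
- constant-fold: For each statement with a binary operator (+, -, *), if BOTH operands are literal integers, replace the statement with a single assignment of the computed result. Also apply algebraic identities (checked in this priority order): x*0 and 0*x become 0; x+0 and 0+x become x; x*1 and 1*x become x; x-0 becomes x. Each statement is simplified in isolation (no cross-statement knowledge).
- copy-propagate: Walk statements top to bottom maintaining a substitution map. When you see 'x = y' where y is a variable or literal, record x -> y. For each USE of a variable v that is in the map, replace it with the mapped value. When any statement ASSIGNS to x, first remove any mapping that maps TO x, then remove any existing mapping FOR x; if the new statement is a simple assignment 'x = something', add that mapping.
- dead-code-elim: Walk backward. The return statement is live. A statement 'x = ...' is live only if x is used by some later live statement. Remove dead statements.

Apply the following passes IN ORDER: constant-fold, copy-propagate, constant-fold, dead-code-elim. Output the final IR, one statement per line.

Answer: return 4

Derivation:
Initial IR:
  t = 4
  x = 0
  b = 9 - 1
  a = b * 0
  return t
After constant-fold (5 stmts):
  t = 4
  x = 0
  b = 8
  a = 0
  return t
After copy-propagate (5 stmts):
  t = 4
  x = 0
  b = 8
  a = 0
  return 4
After constant-fold (5 stmts):
  t = 4
  x = 0
  b = 8
  a = 0
  return 4
After dead-code-elim (1 stmts):
  return 4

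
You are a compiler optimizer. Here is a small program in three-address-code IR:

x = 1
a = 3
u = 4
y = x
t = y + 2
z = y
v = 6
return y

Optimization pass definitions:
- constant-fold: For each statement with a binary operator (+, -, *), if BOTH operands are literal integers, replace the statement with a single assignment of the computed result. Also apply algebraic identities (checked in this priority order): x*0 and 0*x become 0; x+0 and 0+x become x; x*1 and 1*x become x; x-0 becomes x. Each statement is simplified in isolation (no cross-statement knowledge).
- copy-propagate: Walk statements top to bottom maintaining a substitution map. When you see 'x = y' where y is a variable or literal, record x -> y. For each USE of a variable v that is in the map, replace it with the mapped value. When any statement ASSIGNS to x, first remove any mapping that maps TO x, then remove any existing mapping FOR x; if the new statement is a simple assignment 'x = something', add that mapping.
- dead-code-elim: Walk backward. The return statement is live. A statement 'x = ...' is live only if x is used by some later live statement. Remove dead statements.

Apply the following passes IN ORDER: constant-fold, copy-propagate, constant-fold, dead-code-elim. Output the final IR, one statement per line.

Answer: return 1

Derivation:
Initial IR:
  x = 1
  a = 3
  u = 4
  y = x
  t = y + 2
  z = y
  v = 6
  return y
After constant-fold (8 stmts):
  x = 1
  a = 3
  u = 4
  y = x
  t = y + 2
  z = y
  v = 6
  return y
After copy-propagate (8 stmts):
  x = 1
  a = 3
  u = 4
  y = 1
  t = 1 + 2
  z = 1
  v = 6
  return 1
After constant-fold (8 stmts):
  x = 1
  a = 3
  u = 4
  y = 1
  t = 3
  z = 1
  v = 6
  return 1
After dead-code-elim (1 stmts):
  return 1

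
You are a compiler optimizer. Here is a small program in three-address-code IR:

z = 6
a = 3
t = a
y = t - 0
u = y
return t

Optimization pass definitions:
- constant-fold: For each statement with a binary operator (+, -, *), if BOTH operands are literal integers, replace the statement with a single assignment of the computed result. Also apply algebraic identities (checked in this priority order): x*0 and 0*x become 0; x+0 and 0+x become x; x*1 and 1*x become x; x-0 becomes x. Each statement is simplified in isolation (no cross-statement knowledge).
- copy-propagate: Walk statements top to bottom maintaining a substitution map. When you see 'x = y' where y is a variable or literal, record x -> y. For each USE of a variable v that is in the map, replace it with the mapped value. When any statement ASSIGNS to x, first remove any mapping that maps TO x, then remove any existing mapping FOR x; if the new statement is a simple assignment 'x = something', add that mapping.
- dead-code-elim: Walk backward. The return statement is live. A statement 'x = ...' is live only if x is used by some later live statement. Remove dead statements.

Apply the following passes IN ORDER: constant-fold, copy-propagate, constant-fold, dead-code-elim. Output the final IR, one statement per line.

Answer: return 3

Derivation:
Initial IR:
  z = 6
  a = 3
  t = a
  y = t - 0
  u = y
  return t
After constant-fold (6 stmts):
  z = 6
  a = 3
  t = a
  y = t
  u = y
  return t
After copy-propagate (6 stmts):
  z = 6
  a = 3
  t = 3
  y = 3
  u = 3
  return 3
After constant-fold (6 stmts):
  z = 6
  a = 3
  t = 3
  y = 3
  u = 3
  return 3
After dead-code-elim (1 stmts):
  return 3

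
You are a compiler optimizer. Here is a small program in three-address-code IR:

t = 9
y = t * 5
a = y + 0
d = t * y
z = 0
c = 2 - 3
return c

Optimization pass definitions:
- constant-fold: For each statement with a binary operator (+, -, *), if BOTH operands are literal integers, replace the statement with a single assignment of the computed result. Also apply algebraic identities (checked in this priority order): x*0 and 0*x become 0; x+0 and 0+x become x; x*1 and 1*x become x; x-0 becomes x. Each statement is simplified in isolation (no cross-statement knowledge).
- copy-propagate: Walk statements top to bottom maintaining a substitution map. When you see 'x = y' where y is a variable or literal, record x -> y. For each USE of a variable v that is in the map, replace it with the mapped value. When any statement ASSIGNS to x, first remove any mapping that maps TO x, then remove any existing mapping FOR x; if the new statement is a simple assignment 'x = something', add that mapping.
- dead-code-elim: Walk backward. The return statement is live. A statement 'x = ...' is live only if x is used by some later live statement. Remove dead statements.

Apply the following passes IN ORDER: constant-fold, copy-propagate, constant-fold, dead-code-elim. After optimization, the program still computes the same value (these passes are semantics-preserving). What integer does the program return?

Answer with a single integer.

Answer: -1

Derivation:
Initial IR:
  t = 9
  y = t * 5
  a = y + 0
  d = t * y
  z = 0
  c = 2 - 3
  return c
After constant-fold (7 stmts):
  t = 9
  y = t * 5
  a = y
  d = t * y
  z = 0
  c = -1
  return c
After copy-propagate (7 stmts):
  t = 9
  y = 9 * 5
  a = y
  d = 9 * y
  z = 0
  c = -1
  return -1
After constant-fold (7 stmts):
  t = 9
  y = 45
  a = y
  d = 9 * y
  z = 0
  c = -1
  return -1
After dead-code-elim (1 stmts):
  return -1
Evaluate:
  t = 9  =>  t = 9
  y = t * 5  =>  y = 45
  a = y + 0  =>  a = 45
  d = t * y  =>  d = 405
  z = 0  =>  z = 0
  c = 2 - 3  =>  c = -1
  return c = -1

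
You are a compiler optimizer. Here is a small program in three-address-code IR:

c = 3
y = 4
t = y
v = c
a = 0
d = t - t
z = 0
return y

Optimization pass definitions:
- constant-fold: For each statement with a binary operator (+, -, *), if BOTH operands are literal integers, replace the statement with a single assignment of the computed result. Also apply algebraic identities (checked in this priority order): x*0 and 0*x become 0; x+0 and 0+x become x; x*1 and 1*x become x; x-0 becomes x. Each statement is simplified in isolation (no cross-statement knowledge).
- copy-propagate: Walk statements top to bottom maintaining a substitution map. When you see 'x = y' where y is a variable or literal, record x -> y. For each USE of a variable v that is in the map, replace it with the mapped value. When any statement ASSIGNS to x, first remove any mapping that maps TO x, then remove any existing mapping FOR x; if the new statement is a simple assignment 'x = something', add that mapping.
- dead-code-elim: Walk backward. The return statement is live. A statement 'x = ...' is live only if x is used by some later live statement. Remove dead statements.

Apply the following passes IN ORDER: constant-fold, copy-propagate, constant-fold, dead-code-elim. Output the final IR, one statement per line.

Initial IR:
  c = 3
  y = 4
  t = y
  v = c
  a = 0
  d = t - t
  z = 0
  return y
After constant-fold (8 stmts):
  c = 3
  y = 4
  t = y
  v = c
  a = 0
  d = t - t
  z = 0
  return y
After copy-propagate (8 stmts):
  c = 3
  y = 4
  t = 4
  v = 3
  a = 0
  d = 4 - 4
  z = 0
  return 4
After constant-fold (8 stmts):
  c = 3
  y = 4
  t = 4
  v = 3
  a = 0
  d = 0
  z = 0
  return 4
After dead-code-elim (1 stmts):
  return 4

Answer: return 4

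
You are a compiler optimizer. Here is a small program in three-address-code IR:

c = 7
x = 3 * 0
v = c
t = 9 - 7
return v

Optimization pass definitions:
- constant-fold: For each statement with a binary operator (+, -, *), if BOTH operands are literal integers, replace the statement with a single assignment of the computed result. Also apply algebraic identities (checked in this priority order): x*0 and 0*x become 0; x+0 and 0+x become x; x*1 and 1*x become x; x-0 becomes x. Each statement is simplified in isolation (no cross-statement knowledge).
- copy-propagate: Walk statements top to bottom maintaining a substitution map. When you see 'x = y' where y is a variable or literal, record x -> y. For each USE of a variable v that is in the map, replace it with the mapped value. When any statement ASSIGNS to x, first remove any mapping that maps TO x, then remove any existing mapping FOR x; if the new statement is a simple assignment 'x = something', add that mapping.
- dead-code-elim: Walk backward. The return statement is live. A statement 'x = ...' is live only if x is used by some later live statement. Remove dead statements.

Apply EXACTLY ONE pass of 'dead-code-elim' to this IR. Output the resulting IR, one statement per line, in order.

Applying dead-code-elim statement-by-statement:
  [5] return v  -> KEEP (return); live=['v']
  [4] t = 9 - 7  -> DEAD (t not live)
  [3] v = c  -> KEEP; live=['c']
  [2] x = 3 * 0  -> DEAD (x not live)
  [1] c = 7  -> KEEP; live=[]
Result (3 stmts):
  c = 7
  v = c
  return v

Answer: c = 7
v = c
return v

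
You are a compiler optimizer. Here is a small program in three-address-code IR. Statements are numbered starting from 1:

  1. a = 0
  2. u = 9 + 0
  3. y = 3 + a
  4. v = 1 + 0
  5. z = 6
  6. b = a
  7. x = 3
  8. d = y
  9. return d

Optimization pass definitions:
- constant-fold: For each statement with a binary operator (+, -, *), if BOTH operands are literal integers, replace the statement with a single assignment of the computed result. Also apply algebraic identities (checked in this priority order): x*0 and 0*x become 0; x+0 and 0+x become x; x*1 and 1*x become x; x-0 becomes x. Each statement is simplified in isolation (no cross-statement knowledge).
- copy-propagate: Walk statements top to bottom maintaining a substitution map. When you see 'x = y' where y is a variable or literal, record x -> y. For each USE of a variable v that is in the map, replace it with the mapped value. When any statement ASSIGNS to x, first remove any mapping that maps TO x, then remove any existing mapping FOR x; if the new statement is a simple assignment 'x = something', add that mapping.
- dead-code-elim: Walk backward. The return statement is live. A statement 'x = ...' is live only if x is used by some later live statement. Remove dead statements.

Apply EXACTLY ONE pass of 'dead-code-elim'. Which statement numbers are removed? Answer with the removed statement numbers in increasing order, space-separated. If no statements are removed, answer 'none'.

Backward liveness scan:
Stmt 1 'a = 0': KEEP (a is live); live-in = []
Stmt 2 'u = 9 + 0': DEAD (u not in live set ['a'])
Stmt 3 'y = 3 + a': KEEP (y is live); live-in = ['a']
Stmt 4 'v = 1 + 0': DEAD (v not in live set ['y'])
Stmt 5 'z = 6': DEAD (z not in live set ['y'])
Stmt 6 'b = a': DEAD (b not in live set ['y'])
Stmt 7 'x = 3': DEAD (x not in live set ['y'])
Stmt 8 'd = y': KEEP (d is live); live-in = ['y']
Stmt 9 'return d': KEEP (return); live-in = ['d']
Removed statement numbers: [2, 4, 5, 6, 7]
Surviving IR:
  a = 0
  y = 3 + a
  d = y
  return d

Answer: 2 4 5 6 7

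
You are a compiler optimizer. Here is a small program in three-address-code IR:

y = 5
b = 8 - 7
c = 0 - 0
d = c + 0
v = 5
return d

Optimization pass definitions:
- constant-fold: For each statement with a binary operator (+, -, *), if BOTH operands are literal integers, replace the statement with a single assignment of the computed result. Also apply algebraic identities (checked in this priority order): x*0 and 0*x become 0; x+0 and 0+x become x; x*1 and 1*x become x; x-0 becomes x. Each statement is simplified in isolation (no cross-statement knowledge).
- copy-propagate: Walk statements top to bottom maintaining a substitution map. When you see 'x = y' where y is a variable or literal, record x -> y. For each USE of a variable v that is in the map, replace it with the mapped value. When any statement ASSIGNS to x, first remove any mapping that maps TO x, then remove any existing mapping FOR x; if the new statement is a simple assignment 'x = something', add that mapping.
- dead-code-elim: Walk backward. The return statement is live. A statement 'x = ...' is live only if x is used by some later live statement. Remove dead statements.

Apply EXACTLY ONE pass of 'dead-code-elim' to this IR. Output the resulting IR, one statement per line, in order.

Answer: c = 0 - 0
d = c + 0
return d

Derivation:
Applying dead-code-elim statement-by-statement:
  [6] return d  -> KEEP (return); live=['d']
  [5] v = 5  -> DEAD (v not live)
  [4] d = c + 0  -> KEEP; live=['c']
  [3] c = 0 - 0  -> KEEP; live=[]
  [2] b = 8 - 7  -> DEAD (b not live)
  [1] y = 5  -> DEAD (y not live)
Result (3 stmts):
  c = 0 - 0
  d = c + 0
  return d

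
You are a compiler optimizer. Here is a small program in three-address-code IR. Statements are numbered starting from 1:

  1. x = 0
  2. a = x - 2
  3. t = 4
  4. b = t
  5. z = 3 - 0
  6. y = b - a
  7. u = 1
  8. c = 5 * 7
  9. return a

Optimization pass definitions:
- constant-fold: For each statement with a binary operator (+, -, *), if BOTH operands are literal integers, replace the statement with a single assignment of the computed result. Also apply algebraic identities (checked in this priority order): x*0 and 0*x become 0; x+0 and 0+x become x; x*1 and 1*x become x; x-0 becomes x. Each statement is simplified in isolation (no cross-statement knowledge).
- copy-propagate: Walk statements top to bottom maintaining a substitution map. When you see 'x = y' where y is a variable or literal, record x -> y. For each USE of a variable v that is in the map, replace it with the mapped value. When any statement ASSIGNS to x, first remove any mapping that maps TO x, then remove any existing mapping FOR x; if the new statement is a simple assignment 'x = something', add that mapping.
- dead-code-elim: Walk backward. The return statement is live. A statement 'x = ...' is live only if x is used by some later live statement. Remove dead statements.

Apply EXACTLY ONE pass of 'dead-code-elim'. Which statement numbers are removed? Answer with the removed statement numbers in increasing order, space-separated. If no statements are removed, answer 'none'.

Backward liveness scan:
Stmt 1 'x = 0': KEEP (x is live); live-in = []
Stmt 2 'a = x - 2': KEEP (a is live); live-in = ['x']
Stmt 3 't = 4': DEAD (t not in live set ['a'])
Stmt 4 'b = t': DEAD (b not in live set ['a'])
Stmt 5 'z = 3 - 0': DEAD (z not in live set ['a'])
Stmt 6 'y = b - a': DEAD (y not in live set ['a'])
Stmt 7 'u = 1': DEAD (u not in live set ['a'])
Stmt 8 'c = 5 * 7': DEAD (c not in live set ['a'])
Stmt 9 'return a': KEEP (return); live-in = ['a']
Removed statement numbers: [3, 4, 5, 6, 7, 8]
Surviving IR:
  x = 0
  a = x - 2
  return a

Answer: 3 4 5 6 7 8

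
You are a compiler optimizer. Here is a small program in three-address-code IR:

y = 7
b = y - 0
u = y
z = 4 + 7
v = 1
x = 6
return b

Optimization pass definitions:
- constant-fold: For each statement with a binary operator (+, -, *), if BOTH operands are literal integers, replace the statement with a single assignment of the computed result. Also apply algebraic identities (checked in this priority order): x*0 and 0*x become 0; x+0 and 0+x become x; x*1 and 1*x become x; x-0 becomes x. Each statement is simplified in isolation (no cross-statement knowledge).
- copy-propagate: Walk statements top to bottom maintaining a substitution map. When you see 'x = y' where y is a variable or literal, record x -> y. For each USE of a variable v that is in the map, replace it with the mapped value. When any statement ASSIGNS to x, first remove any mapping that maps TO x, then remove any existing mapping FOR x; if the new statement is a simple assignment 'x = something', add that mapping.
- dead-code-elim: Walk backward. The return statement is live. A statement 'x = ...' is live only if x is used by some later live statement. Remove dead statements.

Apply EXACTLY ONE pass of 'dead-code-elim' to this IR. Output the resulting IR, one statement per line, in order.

Applying dead-code-elim statement-by-statement:
  [7] return b  -> KEEP (return); live=['b']
  [6] x = 6  -> DEAD (x not live)
  [5] v = 1  -> DEAD (v not live)
  [4] z = 4 + 7  -> DEAD (z not live)
  [3] u = y  -> DEAD (u not live)
  [2] b = y - 0  -> KEEP; live=['y']
  [1] y = 7  -> KEEP; live=[]
Result (3 stmts):
  y = 7
  b = y - 0
  return b

Answer: y = 7
b = y - 0
return b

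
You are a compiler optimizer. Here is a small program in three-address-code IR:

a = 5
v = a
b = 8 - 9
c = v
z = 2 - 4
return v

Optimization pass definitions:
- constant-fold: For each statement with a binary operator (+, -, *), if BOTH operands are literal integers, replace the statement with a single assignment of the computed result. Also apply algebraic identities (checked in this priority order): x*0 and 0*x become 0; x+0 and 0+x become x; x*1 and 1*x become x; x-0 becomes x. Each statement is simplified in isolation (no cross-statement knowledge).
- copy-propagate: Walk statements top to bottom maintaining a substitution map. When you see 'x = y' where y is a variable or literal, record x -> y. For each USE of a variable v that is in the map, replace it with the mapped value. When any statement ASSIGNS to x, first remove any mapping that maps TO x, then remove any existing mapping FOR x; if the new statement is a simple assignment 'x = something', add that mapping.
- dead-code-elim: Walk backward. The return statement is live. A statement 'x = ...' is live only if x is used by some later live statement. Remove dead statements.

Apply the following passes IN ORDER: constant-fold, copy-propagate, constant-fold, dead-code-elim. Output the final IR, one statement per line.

Answer: return 5

Derivation:
Initial IR:
  a = 5
  v = a
  b = 8 - 9
  c = v
  z = 2 - 4
  return v
After constant-fold (6 stmts):
  a = 5
  v = a
  b = -1
  c = v
  z = -2
  return v
After copy-propagate (6 stmts):
  a = 5
  v = 5
  b = -1
  c = 5
  z = -2
  return 5
After constant-fold (6 stmts):
  a = 5
  v = 5
  b = -1
  c = 5
  z = -2
  return 5
After dead-code-elim (1 stmts):
  return 5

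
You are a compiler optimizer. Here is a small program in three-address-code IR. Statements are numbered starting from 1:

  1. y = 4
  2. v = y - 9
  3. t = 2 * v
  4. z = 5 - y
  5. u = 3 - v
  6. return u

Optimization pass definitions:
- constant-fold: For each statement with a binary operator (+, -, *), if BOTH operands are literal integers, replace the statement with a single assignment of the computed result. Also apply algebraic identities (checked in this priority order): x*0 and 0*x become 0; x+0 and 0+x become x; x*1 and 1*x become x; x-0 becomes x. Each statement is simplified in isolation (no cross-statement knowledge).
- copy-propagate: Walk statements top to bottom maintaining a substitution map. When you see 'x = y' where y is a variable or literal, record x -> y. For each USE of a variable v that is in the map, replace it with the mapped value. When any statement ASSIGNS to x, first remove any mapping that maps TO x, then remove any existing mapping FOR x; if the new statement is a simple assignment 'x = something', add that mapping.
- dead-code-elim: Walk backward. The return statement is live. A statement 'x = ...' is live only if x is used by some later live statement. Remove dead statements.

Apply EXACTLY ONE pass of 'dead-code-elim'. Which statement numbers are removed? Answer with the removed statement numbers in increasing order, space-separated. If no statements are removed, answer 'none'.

Backward liveness scan:
Stmt 1 'y = 4': KEEP (y is live); live-in = []
Stmt 2 'v = y - 9': KEEP (v is live); live-in = ['y']
Stmt 3 't = 2 * v': DEAD (t not in live set ['v'])
Stmt 4 'z = 5 - y': DEAD (z not in live set ['v'])
Stmt 5 'u = 3 - v': KEEP (u is live); live-in = ['v']
Stmt 6 'return u': KEEP (return); live-in = ['u']
Removed statement numbers: [3, 4]
Surviving IR:
  y = 4
  v = y - 9
  u = 3 - v
  return u

Answer: 3 4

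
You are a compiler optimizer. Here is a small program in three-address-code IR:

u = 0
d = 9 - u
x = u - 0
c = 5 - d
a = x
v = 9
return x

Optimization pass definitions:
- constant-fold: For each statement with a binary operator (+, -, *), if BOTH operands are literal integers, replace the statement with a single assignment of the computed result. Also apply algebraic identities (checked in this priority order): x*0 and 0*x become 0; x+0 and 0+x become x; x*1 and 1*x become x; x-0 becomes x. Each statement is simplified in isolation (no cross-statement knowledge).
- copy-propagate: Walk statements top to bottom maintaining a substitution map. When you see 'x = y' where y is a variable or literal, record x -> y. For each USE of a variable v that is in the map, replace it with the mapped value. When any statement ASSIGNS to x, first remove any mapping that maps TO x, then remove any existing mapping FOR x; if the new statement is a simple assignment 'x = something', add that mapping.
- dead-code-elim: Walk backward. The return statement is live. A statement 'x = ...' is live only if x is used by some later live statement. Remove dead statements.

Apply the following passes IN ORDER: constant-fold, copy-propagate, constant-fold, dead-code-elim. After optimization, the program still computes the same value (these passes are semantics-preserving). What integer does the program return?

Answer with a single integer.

Initial IR:
  u = 0
  d = 9 - u
  x = u - 0
  c = 5 - d
  a = x
  v = 9
  return x
After constant-fold (7 stmts):
  u = 0
  d = 9 - u
  x = u
  c = 5 - d
  a = x
  v = 9
  return x
After copy-propagate (7 stmts):
  u = 0
  d = 9 - 0
  x = 0
  c = 5 - d
  a = 0
  v = 9
  return 0
After constant-fold (7 stmts):
  u = 0
  d = 9
  x = 0
  c = 5 - d
  a = 0
  v = 9
  return 0
After dead-code-elim (1 stmts):
  return 0
Evaluate:
  u = 0  =>  u = 0
  d = 9 - u  =>  d = 9
  x = u - 0  =>  x = 0
  c = 5 - d  =>  c = -4
  a = x  =>  a = 0
  v = 9  =>  v = 9
  return x = 0

Answer: 0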